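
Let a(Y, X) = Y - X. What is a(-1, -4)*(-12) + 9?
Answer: -27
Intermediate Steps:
a(-1, -4)*(-12) + 9 = (-1 - 1*(-4))*(-12) + 9 = (-1 + 4)*(-12) + 9 = 3*(-12) + 9 = -36 + 9 = -27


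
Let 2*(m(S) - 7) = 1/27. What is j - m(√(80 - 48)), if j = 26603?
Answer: 1436183/54 ≈ 26596.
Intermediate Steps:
m(S) = 379/54 (m(S) = 7 + (½)/27 = 7 + (½)*(1/27) = 7 + 1/54 = 379/54)
j - m(√(80 - 48)) = 26603 - 1*379/54 = 26603 - 379/54 = 1436183/54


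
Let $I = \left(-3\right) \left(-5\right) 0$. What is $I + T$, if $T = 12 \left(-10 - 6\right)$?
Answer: $-192$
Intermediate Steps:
$I = 0$ ($I = 15 \cdot 0 = 0$)
$T = -192$ ($T = 12 \left(-16\right) = -192$)
$I + T = 0 - 192 = -192$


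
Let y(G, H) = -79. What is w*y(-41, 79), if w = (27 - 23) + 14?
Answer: -1422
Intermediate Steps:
w = 18 (w = 4 + 14 = 18)
w*y(-41, 79) = 18*(-79) = -1422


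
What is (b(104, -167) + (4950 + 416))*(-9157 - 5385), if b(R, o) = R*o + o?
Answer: 176961598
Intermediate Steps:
b(R, o) = o + R*o
(b(104, -167) + (4950 + 416))*(-9157 - 5385) = (-167*(1 + 104) + (4950 + 416))*(-9157 - 5385) = (-167*105 + 5366)*(-14542) = (-17535 + 5366)*(-14542) = -12169*(-14542) = 176961598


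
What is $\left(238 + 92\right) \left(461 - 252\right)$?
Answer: $68970$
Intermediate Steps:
$\left(238 + 92\right) \left(461 - 252\right) = 330 \cdot 209 = 68970$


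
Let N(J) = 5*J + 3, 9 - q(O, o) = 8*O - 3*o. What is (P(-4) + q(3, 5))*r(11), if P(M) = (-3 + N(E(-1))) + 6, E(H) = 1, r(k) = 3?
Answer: 33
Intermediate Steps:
q(O, o) = 9 - 8*O + 3*o (q(O, o) = 9 - (8*O - 3*o) = 9 - (-3*o + 8*O) = 9 + (-8*O + 3*o) = 9 - 8*O + 3*o)
N(J) = 3 + 5*J
P(M) = 11 (P(M) = (-3 + (3 + 5*1)) + 6 = (-3 + (3 + 5)) + 6 = (-3 + 8) + 6 = 5 + 6 = 11)
(P(-4) + q(3, 5))*r(11) = (11 + (9 - 8*3 + 3*5))*3 = (11 + (9 - 24 + 15))*3 = (11 + 0)*3 = 11*3 = 33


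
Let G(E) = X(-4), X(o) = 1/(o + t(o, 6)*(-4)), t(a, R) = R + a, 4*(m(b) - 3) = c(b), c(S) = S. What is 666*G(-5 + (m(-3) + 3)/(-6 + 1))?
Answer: -111/2 ≈ -55.500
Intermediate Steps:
m(b) = 3 + b/4
X(o) = 1/(-24 - 3*o) (X(o) = 1/(o + (6 + o)*(-4)) = 1/(o + (-24 - 4*o)) = 1/(-24 - 3*o))
G(E) = -1/12 (G(E) = 1/(3*(-8 - 1*(-4))) = 1/(3*(-8 + 4)) = (⅓)/(-4) = (⅓)*(-¼) = -1/12)
666*G(-5 + (m(-3) + 3)/(-6 + 1)) = 666*(-1/12) = -111/2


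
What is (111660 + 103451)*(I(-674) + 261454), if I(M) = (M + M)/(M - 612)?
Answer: 36163513971156/643 ≈ 5.6242e+10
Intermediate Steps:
I(M) = 2*M/(-612 + M) (I(M) = (2*M)/(-612 + M) = 2*M/(-612 + M))
(111660 + 103451)*(I(-674) + 261454) = (111660 + 103451)*(2*(-674)/(-612 - 674) + 261454) = 215111*(2*(-674)/(-1286) + 261454) = 215111*(2*(-674)*(-1/1286) + 261454) = 215111*(674/643 + 261454) = 215111*(168115596/643) = 36163513971156/643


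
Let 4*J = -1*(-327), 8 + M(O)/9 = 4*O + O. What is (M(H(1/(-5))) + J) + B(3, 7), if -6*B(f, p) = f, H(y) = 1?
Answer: 217/4 ≈ 54.250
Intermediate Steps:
B(f, p) = -f/6
M(O) = -72 + 45*O (M(O) = -72 + 9*(4*O + O) = -72 + 9*(5*O) = -72 + 45*O)
J = 327/4 (J = (-1*(-327))/4 = (¼)*327 = 327/4 ≈ 81.750)
(M(H(1/(-5))) + J) + B(3, 7) = ((-72 + 45*1) + 327/4) - ⅙*3 = ((-72 + 45) + 327/4) - ½ = (-27 + 327/4) - ½ = 219/4 - ½ = 217/4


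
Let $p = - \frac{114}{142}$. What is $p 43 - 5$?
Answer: $- \frac{2806}{71} \approx -39.521$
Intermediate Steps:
$p = - \frac{57}{71}$ ($p = \left(-114\right) \frac{1}{142} = - \frac{57}{71} \approx -0.80282$)
$p 43 - 5 = \left(- \frac{57}{71}\right) 43 - 5 = - \frac{2451}{71} - 5 = - \frac{2806}{71}$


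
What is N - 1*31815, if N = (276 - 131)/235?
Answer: -1495276/47 ≈ -31814.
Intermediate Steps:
N = 29/47 (N = (1/235)*145 = 29/47 ≈ 0.61702)
N - 1*31815 = 29/47 - 1*31815 = 29/47 - 31815 = -1495276/47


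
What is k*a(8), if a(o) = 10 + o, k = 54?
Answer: 972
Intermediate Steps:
k*a(8) = 54*(10 + 8) = 54*18 = 972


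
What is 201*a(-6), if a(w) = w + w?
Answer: -2412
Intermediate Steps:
a(w) = 2*w
201*a(-6) = 201*(2*(-6)) = 201*(-12) = -2412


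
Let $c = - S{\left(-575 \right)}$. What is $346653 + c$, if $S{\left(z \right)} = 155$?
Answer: $346498$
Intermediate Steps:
$c = -155$ ($c = \left(-1\right) 155 = -155$)
$346653 + c = 346653 - 155 = 346498$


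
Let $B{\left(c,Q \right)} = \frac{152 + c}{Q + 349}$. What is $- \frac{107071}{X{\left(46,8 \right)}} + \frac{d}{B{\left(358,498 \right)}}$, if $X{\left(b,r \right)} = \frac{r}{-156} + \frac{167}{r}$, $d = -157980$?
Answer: $- \frac{29546486678}{110449} \approx -2.6751 \cdot 10^{5}$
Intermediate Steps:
$B{\left(c,Q \right)} = \frac{152 + c}{349 + Q}$
$X{\left(b,r \right)} = \frac{167}{r} - \frac{r}{156}$ ($X{\left(b,r \right)} = r \left(- \frac{1}{156}\right) + \frac{167}{r} = - \frac{r}{156} + \frac{167}{r} = \frac{167}{r} - \frac{r}{156}$)
$- \frac{107071}{X{\left(46,8 \right)}} + \frac{d}{B{\left(358,498 \right)}} = - \frac{107071}{\frac{167}{8} - \frac{2}{39}} - \frac{157980}{\frac{1}{349 + 498} \left(152 + 358\right)} = - \frac{107071}{167 \cdot \frac{1}{8} - \frac{2}{39}} - \frac{157980}{\frac{1}{847} \cdot 510} = - \frac{107071}{\frac{167}{8} - \frac{2}{39}} - \frac{157980}{\frac{1}{847} \cdot 510} = - \frac{107071}{\frac{6497}{312}} - \frac{157980}{\frac{510}{847}} = \left(-107071\right) \frac{312}{6497} - \frac{4460302}{17} = - \frac{33406152}{6497} - \frac{4460302}{17} = - \frac{29546486678}{110449}$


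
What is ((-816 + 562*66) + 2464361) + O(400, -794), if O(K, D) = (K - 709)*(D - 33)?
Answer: 2756180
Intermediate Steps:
O(K, D) = (-709 + K)*(-33 + D)
((-816 + 562*66) + 2464361) + O(400, -794) = ((-816 + 562*66) + 2464361) + (23397 - 709*(-794) - 33*400 - 794*400) = ((-816 + 37092) + 2464361) + (23397 + 562946 - 13200 - 317600) = (36276 + 2464361) + 255543 = 2500637 + 255543 = 2756180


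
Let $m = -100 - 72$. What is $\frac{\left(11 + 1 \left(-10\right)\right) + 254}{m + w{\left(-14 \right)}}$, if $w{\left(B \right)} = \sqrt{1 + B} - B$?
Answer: $- \frac{40290}{24977} - \frac{255 i \sqrt{13}}{24977} \approx -1.6131 - 0.036811 i$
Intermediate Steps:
$m = -172$
$\frac{\left(11 + 1 \left(-10\right)\right) + 254}{m + w{\left(-14 \right)}} = \frac{\left(11 + 1 \left(-10\right)\right) + 254}{-172 + \left(\sqrt{1 - 14} - -14\right)} = \frac{\left(11 - 10\right) + 254}{-172 + \left(\sqrt{-13} + 14\right)} = \frac{1 + 254}{-172 + \left(i \sqrt{13} + 14\right)} = \frac{255}{-172 + \left(14 + i \sqrt{13}\right)} = \frac{255}{-158 + i \sqrt{13}}$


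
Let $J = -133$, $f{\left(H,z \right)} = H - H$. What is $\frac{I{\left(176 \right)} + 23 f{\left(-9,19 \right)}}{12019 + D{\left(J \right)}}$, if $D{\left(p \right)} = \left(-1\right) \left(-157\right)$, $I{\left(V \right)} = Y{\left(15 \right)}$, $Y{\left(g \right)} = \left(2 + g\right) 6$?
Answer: $\frac{51}{6088} \approx 0.0083771$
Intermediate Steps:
$Y{\left(g \right)} = 12 + 6 g$
$f{\left(H,z \right)} = 0$
$I{\left(V \right)} = 102$ ($I{\left(V \right)} = 12 + 6 \cdot 15 = 12 + 90 = 102$)
$D{\left(p \right)} = 157$
$\frac{I{\left(176 \right)} + 23 f{\left(-9,19 \right)}}{12019 + D{\left(J \right)}} = \frac{102 + 23 \cdot 0}{12019 + 157} = \frac{102 + 0}{12176} = 102 \cdot \frac{1}{12176} = \frac{51}{6088}$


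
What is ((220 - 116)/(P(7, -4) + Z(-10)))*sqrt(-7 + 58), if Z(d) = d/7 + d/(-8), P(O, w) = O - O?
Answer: -2912*sqrt(51)/5 ≈ -4159.2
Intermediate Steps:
P(O, w) = 0
Z(d) = d/56 (Z(d) = d*(1/7) + d*(-1/8) = d/7 - d/8 = d/56)
((220 - 116)/(P(7, -4) + Z(-10)))*sqrt(-7 + 58) = ((220 - 116)/(0 + (1/56)*(-10)))*sqrt(-7 + 58) = (104/(0 - 5/28))*sqrt(51) = (104/(-5/28))*sqrt(51) = (104*(-28/5))*sqrt(51) = -2912*sqrt(51)/5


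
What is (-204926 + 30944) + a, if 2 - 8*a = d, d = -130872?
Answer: -630491/4 ≈ -1.5762e+5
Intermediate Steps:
a = 65437/4 (a = 1/4 - 1/8*(-130872) = 1/4 + 16359 = 65437/4 ≈ 16359.)
(-204926 + 30944) + a = (-204926 + 30944) + 65437/4 = -173982 + 65437/4 = -630491/4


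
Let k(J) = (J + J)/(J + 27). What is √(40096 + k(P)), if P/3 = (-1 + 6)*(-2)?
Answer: 2*√10029 ≈ 200.29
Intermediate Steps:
P = -30 (P = 3*((-1 + 6)*(-2)) = 3*(5*(-2)) = 3*(-10) = -30)
k(J) = 2*J/(27 + J) (k(J) = (2*J)/(27 + J) = 2*J/(27 + J))
√(40096 + k(P)) = √(40096 + 2*(-30)/(27 - 30)) = √(40096 + 2*(-30)/(-3)) = √(40096 + 2*(-30)*(-⅓)) = √(40096 + 20) = √40116 = 2*√10029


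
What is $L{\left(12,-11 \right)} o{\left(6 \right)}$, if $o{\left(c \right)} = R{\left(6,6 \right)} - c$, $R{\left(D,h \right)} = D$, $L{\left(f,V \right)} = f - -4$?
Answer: $0$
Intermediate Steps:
$L{\left(f,V \right)} = 4 + f$ ($L{\left(f,V \right)} = f + 4 = 4 + f$)
$o{\left(c \right)} = 6 - c$
$L{\left(12,-11 \right)} o{\left(6 \right)} = \left(4 + 12\right) \left(6 - 6\right) = 16 \left(6 - 6\right) = 16 \cdot 0 = 0$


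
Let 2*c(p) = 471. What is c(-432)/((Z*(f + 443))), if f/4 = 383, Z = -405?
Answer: -157/533250 ≈ -0.00029442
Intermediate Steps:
c(p) = 471/2 (c(p) = (1/2)*471 = 471/2)
f = 1532 (f = 4*383 = 1532)
c(-432)/((Z*(f + 443))) = 471/(2*((-405*(1532 + 443)))) = 471/(2*((-405*1975))) = (471/2)/(-799875) = (471/2)*(-1/799875) = -157/533250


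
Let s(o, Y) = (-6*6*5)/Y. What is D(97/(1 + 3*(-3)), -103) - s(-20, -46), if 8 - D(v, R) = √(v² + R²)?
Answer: 94/23 - 61*√185/8 ≈ -99.624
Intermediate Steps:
s(o, Y) = -180/Y (s(o, Y) = (-36*5)/Y = -180/Y)
D(v, R) = 8 - √(R² + v²) (D(v, R) = 8 - √(v² + R²) = 8 - √(R² + v²))
D(97/(1 + 3*(-3)), -103) - s(-20, -46) = (8 - √((-103)² + (97/(1 + 3*(-3)))²)) - (-180)/(-46) = (8 - √(10609 + (97/(1 - 9))²)) - (-180)*(-1)/46 = (8 - √(10609 + (97/(-8))²)) - 1*90/23 = (8 - √(10609 + (97*(-⅛))²)) - 90/23 = (8 - √(10609 + (-97/8)²)) - 90/23 = (8 - √(10609 + 9409/64)) - 90/23 = (8 - √(688385/64)) - 90/23 = (8 - 61*√185/8) - 90/23 = 94/23 - 61*√185/8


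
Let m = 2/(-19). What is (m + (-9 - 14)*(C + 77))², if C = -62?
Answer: 42994249/361 ≈ 1.1910e+5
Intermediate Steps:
m = -2/19 (m = 2*(-1/19) = -2/19 ≈ -0.10526)
(m + (-9 - 14)*(C + 77))² = (-2/19 + (-9 - 14)*(-62 + 77))² = (-2/19 - 23*15)² = (-2/19 - 345)² = (-6557/19)² = 42994249/361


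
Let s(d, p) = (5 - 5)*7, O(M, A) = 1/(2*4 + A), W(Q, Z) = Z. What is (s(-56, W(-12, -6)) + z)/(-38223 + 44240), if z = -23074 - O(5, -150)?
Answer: -3276507/854414 ≈ -3.8348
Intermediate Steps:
O(M, A) = 1/(8 + A)
s(d, p) = 0 (s(d, p) = 0*7 = 0)
z = -3276507/142 (z = -23074 - 1/(8 - 150) = -23074 - 1/(-142) = -23074 - 1*(-1/142) = -23074 + 1/142 = -3276507/142 ≈ -23074.)
(s(-56, W(-12, -6)) + z)/(-38223 + 44240) = (0 - 3276507/142)/(-38223 + 44240) = -3276507/142/6017 = -3276507/142*1/6017 = -3276507/854414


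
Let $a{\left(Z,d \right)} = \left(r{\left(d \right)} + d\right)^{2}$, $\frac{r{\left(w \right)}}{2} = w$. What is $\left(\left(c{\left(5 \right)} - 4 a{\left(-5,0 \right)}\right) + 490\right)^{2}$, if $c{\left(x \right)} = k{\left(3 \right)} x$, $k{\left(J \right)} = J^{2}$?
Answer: $286225$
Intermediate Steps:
$r{\left(w \right)} = 2 w$
$c{\left(x \right)} = 9 x$ ($c{\left(x \right)} = 3^{2} x = 9 x$)
$a{\left(Z,d \right)} = 9 d^{2}$ ($a{\left(Z,d \right)} = \left(2 d + d\right)^{2} = \left(3 d\right)^{2} = 9 d^{2}$)
$\left(\left(c{\left(5 \right)} - 4 a{\left(-5,0 \right)}\right) + 490\right)^{2} = \left(\left(9 \cdot 5 - 4 \cdot 9 \cdot 0^{2}\right) + 490\right)^{2} = \left(\left(45 - 4 \cdot 9 \cdot 0\right) + 490\right)^{2} = \left(\left(45 - 0\right) + 490\right)^{2} = \left(\left(45 + 0\right) + 490\right)^{2} = \left(45 + 490\right)^{2} = 535^{2} = 286225$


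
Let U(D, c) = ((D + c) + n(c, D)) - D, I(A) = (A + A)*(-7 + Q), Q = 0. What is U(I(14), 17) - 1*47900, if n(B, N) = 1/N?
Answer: -9385069/196 ≈ -47883.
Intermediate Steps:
I(A) = -14*A (I(A) = (A + A)*(-7 + 0) = (2*A)*(-7) = -14*A)
U(D, c) = c + 1/D (U(D, c) = ((D + c) + 1/D) - D = (D + c + 1/D) - D = c + 1/D)
U(I(14), 17) - 1*47900 = (17 + 1/(-14*14)) - 1*47900 = (17 + 1/(-196)) - 47900 = (17 - 1/196) - 47900 = 3331/196 - 47900 = -9385069/196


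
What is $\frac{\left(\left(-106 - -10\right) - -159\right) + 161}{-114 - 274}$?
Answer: $- \frac{56}{97} \approx -0.57732$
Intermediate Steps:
$\frac{\left(\left(-106 - -10\right) - -159\right) + 161}{-114 - 274} = \frac{\left(\left(-106 + 10\right) + 159\right) + 161}{-388} = \left(\left(-96 + 159\right) + 161\right) \left(- \frac{1}{388}\right) = \left(63 + 161\right) \left(- \frac{1}{388}\right) = 224 \left(- \frac{1}{388}\right) = - \frac{56}{97}$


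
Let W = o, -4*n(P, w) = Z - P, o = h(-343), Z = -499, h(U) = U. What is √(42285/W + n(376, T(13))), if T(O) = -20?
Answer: √916895/98 ≈ 9.7709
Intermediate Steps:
o = -343
n(P, w) = 499/4 + P/4 (n(P, w) = -(-499 - P)/4 = 499/4 + P/4)
W = -343
√(42285/W + n(376, T(13))) = √(42285/(-343) + (499/4 + (¼)*376)) = √(42285*(-1/343) + (499/4 + 94)) = √(-42285/343 + 875/4) = √(130985/1372) = √916895/98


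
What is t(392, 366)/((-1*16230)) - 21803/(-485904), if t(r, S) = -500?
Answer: 19893823/262874064 ≈ 0.075678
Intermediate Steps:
t(392, 366)/((-1*16230)) - 21803/(-485904) = -500/((-1*16230)) - 21803/(-485904) = -500/(-16230) - 21803*(-1/485904) = -500*(-1/16230) + 21803/485904 = 50/1623 + 21803/485904 = 19893823/262874064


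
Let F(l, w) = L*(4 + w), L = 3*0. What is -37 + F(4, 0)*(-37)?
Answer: -37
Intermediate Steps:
L = 0
F(l, w) = 0 (F(l, w) = 0*(4 + w) = 0)
-37 + F(4, 0)*(-37) = -37 + 0*(-37) = -37 + 0 = -37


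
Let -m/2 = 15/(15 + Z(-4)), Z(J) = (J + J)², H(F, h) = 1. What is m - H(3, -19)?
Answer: -109/79 ≈ -1.3797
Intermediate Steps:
Z(J) = 4*J² (Z(J) = (2*J)² = 4*J²)
m = -30/79 (m = -30/(15 + 4*(-4)²) = -30/(15 + 4*16) = -30/(15 + 64) = -30/79 ≈ -0.37975)
m - H(3, -19) = -30/79 - 1*1 = -30/79 - 1 = -109/79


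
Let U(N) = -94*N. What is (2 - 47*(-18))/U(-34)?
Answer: 212/799 ≈ 0.26533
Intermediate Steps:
(2 - 47*(-18))/U(-34) = (2 - 47*(-18))/((-94*(-34))) = (2 + 846)/3196 = 848*(1/3196) = 212/799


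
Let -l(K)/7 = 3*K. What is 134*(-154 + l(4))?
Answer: -31892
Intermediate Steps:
l(K) = -21*K
134*(-154 + l(4)) = 134*(-154 - 21*4) = 134*(-154 - 84) = 134*(-238) = -31892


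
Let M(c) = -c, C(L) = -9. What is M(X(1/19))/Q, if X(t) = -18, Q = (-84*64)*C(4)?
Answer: 1/2688 ≈ 0.00037202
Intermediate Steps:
Q = 48384 (Q = -84*64*(-9) = -5376*(-9) = 48384)
M(X(1/19))/Q = -1*(-18)/48384 = 18*(1/48384) = 1/2688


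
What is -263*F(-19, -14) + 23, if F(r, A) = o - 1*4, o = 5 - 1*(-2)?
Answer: -766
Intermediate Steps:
o = 7 (o = 5 + 2 = 7)
F(r, A) = 3 (F(r, A) = 7 - 1*4 = 7 - 4 = 3)
-263*F(-19, -14) + 23 = -263*3 + 23 = -789 + 23 = -766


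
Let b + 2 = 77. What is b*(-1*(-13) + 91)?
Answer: 7800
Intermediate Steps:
b = 75 (b = -2 + 77 = 75)
b*(-1*(-13) + 91) = 75*(-1*(-13) + 91) = 75*(13 + 91) = 75*104 = 7800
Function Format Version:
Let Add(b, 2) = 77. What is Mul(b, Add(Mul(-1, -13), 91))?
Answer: 7800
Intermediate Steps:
b = 75 (b = Add(-2, 77) = 75)
Mul(b, Add(Mul(-1, -13), 91)) = Mul(75, Add(Mul(-1, -13), 91)) = Mul(75, Add(13, 91)) = Mul(75, 104) = 7800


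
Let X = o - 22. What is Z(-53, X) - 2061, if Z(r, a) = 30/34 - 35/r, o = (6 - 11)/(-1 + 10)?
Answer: -1855571/901 ≈ -2059.5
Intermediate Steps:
o = -5/9 ≈ -0.55556
X = -203/9 (X = -5/9 - 22 = -203/9 ≈ -22.556)
Z(r, a) = 15/17 - 35/r (Z(r, a) = 30*(1/34) - 35/r = 15/17 - 35/r)
Z(-53, X) - 2061 = (15/17 - 35/(-53)) - 2061 = (15/17 - 35*(-1/53)) - 2061 = (15/17 + 35/53) - 2061 = 1390/901 - 2061 = -1855571/901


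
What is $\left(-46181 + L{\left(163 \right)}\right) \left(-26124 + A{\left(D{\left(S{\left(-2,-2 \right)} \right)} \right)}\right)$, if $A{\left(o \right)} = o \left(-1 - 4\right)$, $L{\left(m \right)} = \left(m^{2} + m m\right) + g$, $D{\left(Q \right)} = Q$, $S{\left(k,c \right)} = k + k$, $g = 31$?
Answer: $-182414752$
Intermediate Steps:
$S{\left(k,c \right)} = 2 k$
$L{\left(m \right)} = 31 + 2 m^{2}$ ($L{\left(m \right)} = \left(m^{2} + m m\right) + 31 = \left(m^{2} + m^{2}\right) + 31 = 2 m^{2} + 31 = 31 + 2 m^{2}$)
$A{\left(o \right)} = - 5 o$ ($A{\left(o \right)} = o \left(-5\right) = - 5 o$)
$\left(-46181 + L{\left(163 \right)}\right) \left(-26124 + A{\left(D{\left(S{\left(-2,-2 \right)} \right)} \right)}\right) = \left(-46181 + \left(31 + 2 \cdot 163^{2}\right)\right) \left(-26124 - 5 \cdot 2 \left(-2\right)\right) = \left(-46181 + \left(31 + 2 \cdot 26569\right)\right) \left(-26124 - -20\right) = \left(-46181 + \left(31 + 53138\right)\right) \left(-26124 + 20\right) = \left(-46181 + 53169\right) \left(-26104\right) = 6988 \left(-26104\right) = -182414752$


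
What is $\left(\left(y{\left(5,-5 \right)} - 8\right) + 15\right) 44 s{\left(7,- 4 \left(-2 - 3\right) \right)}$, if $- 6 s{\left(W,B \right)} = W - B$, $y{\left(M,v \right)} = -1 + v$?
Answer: $\frac{286}{3} \approx 95.333$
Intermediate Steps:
$s{\left(W,B \right)} = - \frac{W}{6} + \frac{B}{6}$ ($s{\left(W,B \right)} = - \frac{W - B}{6} = - \frac{W}{6} + \frac{B}{6}$)
$\left(\left(y{\left(5,-5 \right)} - 8\right) + 15\right) 44 s{\left(7,- 4 \left(-2 - 3\right) \right)} = \left(\left(\left(-1 - 5\right) - 8\right) + 15\right) 44 \left(\left(- \frac{1}{6}\right) 7 + \frac{\left(-4\right) \left(-2 - 3\right)}{6}\right) = \left(\left(-6 - 8\right) + 15\right) 44 \left(- \frac{7}{6} + \frac{\left(-4\right) \left(-5\right)}{6}\right) = \left(-14 + 15\right) 44 \left(- \frac{7}{6} + \frac{1}{6} \cdot 20\right) = 1 \cdot 44 \left(- \frac{7}{6} + \frac{10}{3}\right) = 44 \cdot \frac{13}{6} = \frac{286}{3}$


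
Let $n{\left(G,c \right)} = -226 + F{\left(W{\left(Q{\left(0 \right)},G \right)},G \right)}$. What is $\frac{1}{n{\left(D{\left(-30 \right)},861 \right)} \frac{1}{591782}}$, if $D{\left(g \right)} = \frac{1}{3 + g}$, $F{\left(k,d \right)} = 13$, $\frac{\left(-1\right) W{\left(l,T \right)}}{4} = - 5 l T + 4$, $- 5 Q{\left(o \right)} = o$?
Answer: $- \frac{591782}{213} \approx -2778.3$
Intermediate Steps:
$Q{\left(o \right)} = - \frac{o}{5}$
$W{\left(l,T \right)} = -16 + 20 T l$ ($W{\left(l,T \right)} = - 4 \left(- 5 l T + 4\right) = - 4 \left(- 5 T l + 4\right) = - 4 \left(4 - 5 T l\right) = -16 + 20 T l$)
$n{\left(G,c \right)} = -213$ ($n{\left(G,c \right)} = -226 + 13 = -213$)
$\frac{1}{n{\left(D{\left(-30 \right)},861 \right)} \frac{1}{591782}} = \frac{1}{\left(-213\right) \frac{1}{591782}} = \frac{1}{- \frac{213}{591782}} = - \frac{591782}{213}$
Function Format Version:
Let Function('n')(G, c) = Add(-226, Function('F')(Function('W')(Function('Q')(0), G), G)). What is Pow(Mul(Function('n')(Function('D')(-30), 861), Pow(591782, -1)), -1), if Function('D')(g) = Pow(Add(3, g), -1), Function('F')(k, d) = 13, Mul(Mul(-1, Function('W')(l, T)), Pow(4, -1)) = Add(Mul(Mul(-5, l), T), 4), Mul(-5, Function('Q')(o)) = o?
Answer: Rational(-591782, 213) ≈ -2778.3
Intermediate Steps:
Function('Q')(o) = Mul(Rational(-1, 5), o)
Function('W')(l, T) = Add(-16, Mul(20, T, l)) (Function('W')(l, T) = Mul(-4, Add(Mul(Mul(-5, l), T), 4)) = Mul(-4, Add(Mul(-5, T, l), 4)) = Mul(-4, Add(4, Mul(-5, T, l))) = Add(-16, Mul(20, T, l)))
Function('n')(G, c) = -213 (Function('n')(G, c) = Add(-226, 13) = -213)
Pow(Mul(Function('n')(Function('D')(-30), 861), Pow(591782, -1)), -1) = Pow(Mul(-213, Pow(591782, -1)), -1) = Pow(Mul(-213, Rational(1, 591782)), -1) = Pow(Rational(-213, 591782), -1) = Rational(-591782, 213)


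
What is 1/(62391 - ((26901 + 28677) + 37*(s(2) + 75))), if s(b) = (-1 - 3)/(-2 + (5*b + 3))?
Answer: 11/44566 ≈ 0.00024682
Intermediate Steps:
s(b) = -4/(1 + 5*b) (s(b) = -4/(-2 + (3 + 5*b)) = -4/(1 + 5*b))
1/(62391 - ((26901 + 28677) + 37*(s(2) + 75))) = 1/(62391 - ((26901 + 28677) + 37*(-4/(1 + 5*2) + 75))) = 1/(62391 - (55578 + 37*(-4/(1 + 10) + 75))) = 1/(62391 - (55578 + 37*(-4/11 + 75))) = 1/(62391 - (55578 + 37*(821/11))) = 1/(62391 - (55578 + 30377/11)) = 1/(62391 - 1*641735/11) = 1/(62391 - 641735/11) = 1/(44566/11) = 11/44566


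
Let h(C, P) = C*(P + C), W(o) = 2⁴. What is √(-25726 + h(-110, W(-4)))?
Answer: 7*I*√314 ≈ 124.04*I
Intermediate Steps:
W(o) = 16
h(C, P) = C*(C + P)
√(-25726 + h(-110, W(-4))) = √(-25726 - 110*(-110 + 16)) = √(-25726 - 110*(-94)) = √(-25726 + 10340) = √(-15386) = 7*I*√314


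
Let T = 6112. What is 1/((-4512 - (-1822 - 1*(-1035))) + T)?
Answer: 1/2387 ≈ 0.00041894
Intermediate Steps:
1/((-4512 - (-1822 - 1*(-1035))) + T) = 1/((-4512 - (-1822 - 1*(-1035))) + 6112) = 1/((-4512 - (-1822 + 1035)) + 6112) = 1/((-4512 - 1*(-787)) + 6112) = 1/((-4512 + 787) + 6112) = 1/(-3725 + 6112) = 1/2387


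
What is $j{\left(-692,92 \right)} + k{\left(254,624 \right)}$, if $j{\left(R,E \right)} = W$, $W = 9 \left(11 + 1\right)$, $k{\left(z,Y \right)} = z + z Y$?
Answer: $158858$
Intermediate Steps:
$k{\left(z,Y \right)} = z + Y z$
$W = 108$ ($W = 9 \cdot 12 = 108$)
$j{\left(R,E \right)} = 108$
$j{\left(-692,92 \right)} + k{\left(254,624 \right)} = 108 + 254 \left(1 + 624\right) = 108 + 254 \cdot 625 = 108 + 158750 = 158858$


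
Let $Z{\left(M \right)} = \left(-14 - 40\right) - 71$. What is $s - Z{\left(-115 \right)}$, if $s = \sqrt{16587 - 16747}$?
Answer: $125 + 4 i \sqrt{10} \approx 125.0 + 12.649 i$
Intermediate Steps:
$Z{\left(M \right)} = -125$ ($Z{\left(M \right)} = -54 - 71 = -125$)
$s = 4 i \sqrt{10}$ ($s = \sqrt{-160} = 4 i \sqrt{10} \approx 12.649 i$)
$s - Z{\left(-115 \right)} = 4 i \sqrt{10} - -125 = 4 i \sqrt{10} + 125 = 125 + 4 i \sqrt{10}$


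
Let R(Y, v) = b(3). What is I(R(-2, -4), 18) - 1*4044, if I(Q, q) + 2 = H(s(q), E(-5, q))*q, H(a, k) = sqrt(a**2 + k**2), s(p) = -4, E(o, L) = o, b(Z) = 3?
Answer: -4046 + 18*sqrt(41) ≈ -3930.7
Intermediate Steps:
R(Y, v) = 3
I(Q, q) = -2 + q*sqrt(41) (I(Q, q) = -2 + sqrt((-4)**2 + (-5)**2)*q = -2 + sqrt(16 + 25)*q = -2 + sqrt(41)*q = -2 + q*sqrt(41))
I(R(-2, -4), 18) - 1*4044 = (-2 + 18*sqrt(41)) - 1*4044 = (-2 + 18*sqrt(41)) - 4044 = -4046 + 18*sqrt(41)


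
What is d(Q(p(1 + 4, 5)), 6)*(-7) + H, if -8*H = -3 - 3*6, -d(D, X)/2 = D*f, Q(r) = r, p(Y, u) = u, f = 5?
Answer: 2821/8 ≈ 352.63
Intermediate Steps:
d(D, X) = -10*D (d(D, X) = -2*D*5 = -10*D)
H = 21/8 (H = -(-3 - 3*6)/8 = -(-3 - 18)/8 = -1/8*(-21) = 21/8 ≈ 2.6250)
d(Q(p(1 + 4, 5)), 6)*(-7) + H = -10*5*(-7) + 21/8 = -50*(-7) + 21/8 = 350 + 21/8 = 2821/8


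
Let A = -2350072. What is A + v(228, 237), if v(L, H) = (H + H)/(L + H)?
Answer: -364261002/155 ≈ -2.3501e+6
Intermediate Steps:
v(L, H) = 2*H/(H + L) (v(L, H) = (2*H)/(H + L) = 2*H/(H + L))
A + v(228, 237) = -2350072 + 2*237/(237 + 228) = -2350072 + 2*237/465 = -2350072 + 2*237*(1/465) = -2350072 + 158/155 = -364261002/155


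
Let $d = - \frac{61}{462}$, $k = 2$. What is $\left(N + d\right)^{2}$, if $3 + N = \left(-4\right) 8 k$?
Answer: $\frac{961930225}{213444} \approx 4506.7$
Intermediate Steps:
$N = -67$ ($N = -3 + \left(-4\right) 8 \cdot 2 = -3 - 64 = -67$)
$d = - \frac{61}{462}$ ($d = \left(-61\right) \frac{1}{462} = - \frac{61}{462} \approx -0.13203$)
$\left(N + d\right)^{2} = \left(-67 - \frac{61}{462}\right)^{2} = \left(- \frac{31015}{462}\right)^{2} = \frac{961930225}{213444}$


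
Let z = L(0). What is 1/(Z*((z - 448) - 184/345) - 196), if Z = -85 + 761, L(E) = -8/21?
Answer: -35/10628172 ≈ -3.2931e-6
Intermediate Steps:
L(E) = -8/21 (L(E) = -8*1/21 = -8/21)
z = -8/21 ≈ -0.38095
Z = 676
1/(Z*((z - 448) - 184/345) - 196) = 1/(676*((-8/21 - 448) - 184/345) - 196) = 1/(676*(-9416/21 - 184*1/345) - 196) = 1/(676*(-9416/21 - 8/15) - 196) = 1/(676*(-15712/35) - 196) = 1/(-10621312/35 - 196) = 1/(-10628172/35) = -35/10628172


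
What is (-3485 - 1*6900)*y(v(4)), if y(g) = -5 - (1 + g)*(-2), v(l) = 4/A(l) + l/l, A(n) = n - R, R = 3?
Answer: -72695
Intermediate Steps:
A(n) = -3 + n (A(n) = n - 1*3 = n - 3 = -3 + n)
v(l) = 1 + 4/(-3 + l) (v(l) = 4/(-3 + l) + l/l = 4/(-3 + l) + 1 = 1 + 4/(-3 + l))
y(g) = -3 + 2*g (y(g) = -5 - (-2 - 2*g) = -5 + (2 + 2*g) = -3 + 2*g)
(-3485 - 1*6900)*y(v(4)) = (-3485 - 1*6900)*(-3 + 2*((1 + 4)/(-3 + 4))) = (-3485 - 6900)*(-3 + 2*(5/1)) = -10385*(-3 + 2*(1*5)) = -10385*(-3 + 2*5) = -10385*(-3 + 10) = -10385*7 = -72695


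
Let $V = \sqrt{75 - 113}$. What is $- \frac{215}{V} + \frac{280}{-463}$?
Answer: $- \frac{280}{463} + \frac{215 i \sqrt{38}}{38} \approx -0.60475 + 34.878 i$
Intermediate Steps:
$V = i \sqrt{38}$ ($V = \sqrt{-38} = i \sqrt{38} \approx 6.1644 i$)
$- \frac{215}{V} + \frac{280}{-463} = - \frac{215}{i \sqrt{38}} + \frac{280}{-463} = - 215 \left(- \frac{i \sqrt{38}}{38}\right) + 280 \left(- \frac{1}{463}\right) = \frac{215 i \sqrt{38}}{38} - \frac{280}{463} = - \frac{280}{463} + \frac{215 i \sqrt{38}}{38}$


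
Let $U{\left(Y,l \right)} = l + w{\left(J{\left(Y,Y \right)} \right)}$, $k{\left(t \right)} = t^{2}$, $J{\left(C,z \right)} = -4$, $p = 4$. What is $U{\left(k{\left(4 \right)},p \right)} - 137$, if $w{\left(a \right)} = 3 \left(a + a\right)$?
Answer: $-157$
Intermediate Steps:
$w{\left(a \right)} = 6 a$ ($w{\left(a \right)} = 3 \cdot 2 a = 6 a$)
$U{\left(Y,l \right)} = -24 + l$ ($U{\left(Y,l \right)} = l + 6 \left(-4\right) = l - 24 = -24 + l$)
$U{\left(k{\left(4 \right)},p \right)} - 137 = \left(-24 + 4\right) - 137 = -20 - 137 = -157$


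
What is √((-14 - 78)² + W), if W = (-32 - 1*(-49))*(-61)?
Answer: √7427 ≈ 86.180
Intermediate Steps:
W = -1037 (W = (-32 + 49)*(-61) = 17*(-61) = -1037)
√((-14 - 78)² + W) = √((-14 - 78)² - 1037) = √((-92)² - 1037) = √(8464 - 1037) = √7427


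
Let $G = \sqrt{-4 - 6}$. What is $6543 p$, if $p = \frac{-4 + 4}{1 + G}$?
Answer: $0$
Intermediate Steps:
$G = i \sqrt{10}$ ($G = \sqrt{-4 - 6} = \sqrt{-10} = i \sqrt{10} \approx 3.1623 i$)
$p = 0$ ($p = \frac{-4 + 4}{1 + i \sqrt{10}} = \frac{0}{1 + i \sqrt{10}} = 0$)
$6543 p = 6543 \cdot 0 = 0$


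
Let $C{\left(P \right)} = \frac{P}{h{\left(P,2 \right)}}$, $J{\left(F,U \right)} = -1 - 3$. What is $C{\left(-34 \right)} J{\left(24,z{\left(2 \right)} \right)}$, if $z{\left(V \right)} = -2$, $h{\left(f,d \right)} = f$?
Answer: $-4$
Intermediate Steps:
$J{\left(F,U \right)} = -4$ ($J{\left(F,U \right)} = -1 - 3 = -4$)
$C{\left(P \right)} = 1$ ($C{\left(P \right)} = \frac{P}{P} = 1$)
$C{\left(-34 \right)} J{\left(24,z{\left(2 \right)} \right)} = 1 \left(-4\right) = -4$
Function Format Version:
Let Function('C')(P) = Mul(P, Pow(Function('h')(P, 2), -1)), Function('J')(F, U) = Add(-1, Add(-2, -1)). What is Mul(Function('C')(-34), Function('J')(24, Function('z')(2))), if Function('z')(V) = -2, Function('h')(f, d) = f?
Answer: -4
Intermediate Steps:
Function('J')(F, U) = -4 (Function('J')(F, U) = Add(-1, -3) = -4)
Function('C')(P) = 1 (Function('C')(P) = Mul(P, Pow(P, -1)) = 1)
Mul(Function('C')(-34), Function('J')(24, Function('z')(2))) = Mul(1, -4) = -4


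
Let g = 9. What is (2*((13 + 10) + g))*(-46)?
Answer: -2944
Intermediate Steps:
(2*((13 + 10) + g))*(-46) = (2*((13 + 10) + 9))*(-46) = (2*(23 + 9))*(-46) = (2*32)*(-46) = 64*(-46) = -2944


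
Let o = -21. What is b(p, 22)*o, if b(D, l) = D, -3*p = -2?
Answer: -14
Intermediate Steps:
p = 2/3 (p = -1/3*(-2) = 2/3 ≈ 0.66667)
b(p, 22)*o = (2/3)*(-21) = -14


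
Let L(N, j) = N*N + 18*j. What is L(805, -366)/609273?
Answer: 641437/609273 ≈ 1.0528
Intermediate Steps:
L(N, j) = N² + 18*j
L(805, -366)/609273 = (805² + 18*(-366))/609273 = (648025 - 6588)*(1/609273) = 641437*(1/609273) = 641437/609273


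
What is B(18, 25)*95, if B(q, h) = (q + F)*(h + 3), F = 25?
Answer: 114380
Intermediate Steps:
B(q, h) = (3 + h)*(25 + q) (B(q, h) = (q + 25)*(h + 3) = (25 + q)*(3 + h) = (3 + h)*(25 + q))
B(18, 25)*95 = (75 + 3*18 + 25*25 + 25*18)*95 = (75 + 54 + 625 + 450)*95 = 1204*95 = 114380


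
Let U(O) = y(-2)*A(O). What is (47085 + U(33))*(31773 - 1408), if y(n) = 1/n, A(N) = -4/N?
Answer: 47181349555/33 ≈ 1.4297e+9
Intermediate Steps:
y(n) = 1/n
U(O) = 2/O (U(O) = (-4/O)/(-2) = -(-2)/O = 2/O)
(47085 + U(33))*(31773 - 1408) = (47085 + 2/33)*(31773 - 1408) = (47085 + 2*(1/33))*30365 = (47085 + 2/33)*30365 = (1553807/33)*30365 = 47181349555/33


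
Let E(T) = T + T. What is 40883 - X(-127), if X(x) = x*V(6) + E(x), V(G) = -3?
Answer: 40756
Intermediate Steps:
E(T) = 2*T
X(x) = -x (X(x) = x*(-3) + 2*x = -3*x + 2*x = -x)
40883 - X(-127) = 40883 - (-1)*(-127) = 40883 - 1*127 = 40883 - 127 = 40756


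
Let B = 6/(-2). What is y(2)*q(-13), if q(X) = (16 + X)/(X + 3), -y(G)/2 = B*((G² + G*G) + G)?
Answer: -18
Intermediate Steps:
B = -3 (B = 6*(-½) = -3)
y(G) = 6*G + 12*G² (y(G) = -(-6)*((G² + G*G) + G) = -(-6)*((G² + G²) + G) = -(-6)*(2*G² + G) = -(-6)*(G + 2*G²) = -2*(-6*G² - 3*G) = 6*G + 12*G²)
q(X) = (16 + X)/(3 + X)
y(2)*q(-13) = (6*2*(1 + 2*2))*((16 - 13)/(3 - 13)) = (6*2*(1 + 4))*(3/(-10)) = (6*2*5)*(-⅒*3) = 60*(-3/10) = -18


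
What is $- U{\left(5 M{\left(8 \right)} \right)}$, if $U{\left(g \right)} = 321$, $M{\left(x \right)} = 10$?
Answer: $-321$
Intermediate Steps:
$- U{\left(5 M{\left(8 \right)} \right)} = \left(-1\right) 321 = -321$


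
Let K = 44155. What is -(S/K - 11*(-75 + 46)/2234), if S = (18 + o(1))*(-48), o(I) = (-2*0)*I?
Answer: -12155269/98642270 ≈ -0.12323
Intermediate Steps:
o(I) = 0 (o(I) = 0*I = 0)
S = -864 (S = (18 + 0)*(-48) = 18*(-48) = -864)
-(S/K - 11*(-75 + 46)/2234) = -(-864/44155 - 11*(-75 + 46)/2234) = -(-864*1/44155 - 11*(-29)*(1/2234)) = -(-864/44155 + 319*(1/2234)) = -(-864/44155 + 319/2234) = -1*12155269/98642270 = -12155269/98642270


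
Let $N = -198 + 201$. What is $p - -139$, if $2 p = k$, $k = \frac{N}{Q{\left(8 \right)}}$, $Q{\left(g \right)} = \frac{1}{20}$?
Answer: $169$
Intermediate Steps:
$Q{\left(g \right)} = \frac{1}{20}$
$N = 3$
$k = 60$ ($k = 3 \frac{1}{\frac{1}{20}} = 3 \cdot 20 = 60$)
$p = 30$ ($p = \frac{1}{2} \cdot 60 = 30$)
$p - -139 = 30 - -139 = 30 + 139 = 169$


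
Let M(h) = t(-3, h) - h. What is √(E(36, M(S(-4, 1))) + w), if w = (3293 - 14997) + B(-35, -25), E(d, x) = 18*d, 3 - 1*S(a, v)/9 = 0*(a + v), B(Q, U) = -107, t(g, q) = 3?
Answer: 61*I*√3 ≈ 105.66*I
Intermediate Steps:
S(a, v) = 27 (S(a, v) = 27 - 0*(a + v) = 27 - 9*0 = 27 + 0 = 27)
M(h) = 3 - h
w = -11811 (w = (3293 - 14997) - 107 = -11704 - 107 = -11811)
√(E(36, M(S(-4, 1))) + w) = √(18*36 - 11811) = √(648 - 11811) = √(-11163) = 61*I*√3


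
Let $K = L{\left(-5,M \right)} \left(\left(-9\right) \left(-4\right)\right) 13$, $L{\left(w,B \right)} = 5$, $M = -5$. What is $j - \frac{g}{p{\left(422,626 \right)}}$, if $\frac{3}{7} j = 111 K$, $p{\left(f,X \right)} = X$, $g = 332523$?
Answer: $\frac{379061037}{626} \approx 6.0553 \cdot 10^{5}$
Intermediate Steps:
$K = 2340$ ($K = 5 \left(\left(-9\right) \left(-4\right)\right) 13 = 5 \cdot 36 \cdot 13 = 180 \cdot 13 = 2340$)
$j = 606060$ ($j = \frac{7 \cdot 111 \cdot 2340}{3} = \frac{7}{3} \cdot 259740 = 606060$)
$j - \frac{g}{p{\left(422,626 \right)}} = 606060 - \frac{332523}{626} = \frac{379061037}{626}$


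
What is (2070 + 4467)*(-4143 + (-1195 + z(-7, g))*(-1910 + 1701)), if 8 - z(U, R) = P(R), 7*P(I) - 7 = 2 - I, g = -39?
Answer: 11228029644/7 ≈ 1.6040e+9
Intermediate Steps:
P(I) = 9/7 - I/7 (P(I) = 1 + (2 - I)/7 = 1 + (2/7 - I/7) = 9/7 - I/7)
z(U, R) = 47/7 + R/7 (z(U, R) = 8 - (9/7 - R/7) = 8 + (-9/7 + R/7) = 47/7 + R/7)
(2070 + 4467)*(-4143 + (-1195 + z(-7, g))*(-1910 + 1701)) = (2070 + 4467)*(-4143 + (-1195 + (47/7 + (⅐)*(-39)))*(-1910 + 1701)) = 6537*(-4143 + (-1195 + (47/7 - 39/7))*(-209)) = 6537*(-4143 + (-1195 + 8/7)*(-209)) = 6537*(-4143 - 8357/7*(-209)) = 6537*(-4143 + 1746613/7) = 6537*(1717612/7) = 11228029644/7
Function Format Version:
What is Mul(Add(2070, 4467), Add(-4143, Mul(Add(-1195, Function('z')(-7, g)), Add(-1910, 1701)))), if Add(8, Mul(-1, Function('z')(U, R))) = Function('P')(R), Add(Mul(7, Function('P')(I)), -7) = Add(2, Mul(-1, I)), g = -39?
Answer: Rational(11228029644, 7) ≈ 1.6040e+9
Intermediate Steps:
Function('P')(I) = Add(Rational(9, 7), Mul(Rational(-1, 7), I)) (Function('P')(I) = Add(1, Mul(Rational(1, 7), Add(2, Mul(-1, I)))) = Add(1, Add(Rational(2, 7), Mul(Rational(-1, 7), I))) = Add(Rational(9, 7), Mul(Rational(-1, 7), I)))
Function('z')(U, R) = Add(Rational(47, 7), Mul(Rational(1, 7), R)) (Function('z')(U, R) = Add(8, Mul(-1, Add(Rational(9, 7), Mul(Rational(-1, 7), R)))) = Add(8, Add(Rational(-9, 7), Mul(Rational(1, 7), R))) = Add(Rational(47, 7), Mul(Rational(1, 7), R)))
Mul(Add(2070, 4467), Add(-4143, Mul(Add(-1195, Function('z')(-7, g)), Add(-1910, 1701)))) = Mul(Add(2070, 4467), Add(-4143, Mul(Add(-1195, Add(Rational(47, 7), Mul(Rational(1, 7), -39))), Add(-1910, 1701)))) = Mul(6537, Add(-4143, Mul(Add(-1195, Add(Rational(47, 7), Rational(-39, 7))), -209))) = Mul(6537, Add(-4143, Mul(Add(-1195, Rational(8, 7)), -209))) = Mul(6537, Add(-4143, Mul(Rational(-8357, 7), -209))) = Mul(6537, Add(-4143, Rational(1746613, 7))) = Mul(6537, Rational(1717612, 7)) = Rational(11228029644, 7)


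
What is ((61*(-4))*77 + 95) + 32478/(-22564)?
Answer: -210910665/11282 ≈ -18694.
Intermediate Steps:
((61*(-4))*77 + 95) + 32478/(-22564) = (-244*77 + 95) + 32478*(-1/22564) = (-18788 + 95) - 16239/11282 = -18693 - 16239/11282 = -210910665/11282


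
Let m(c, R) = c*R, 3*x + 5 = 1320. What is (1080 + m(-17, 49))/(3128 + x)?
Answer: 57/823 ≈ 0.069259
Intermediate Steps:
x = 1315/3 (x = -5/3 + (1/3)*1320 = -5/3 + 440 = 1315/3 ≈ 438.33)
m(c, R) = R*c
(1080 + m(-17, 49))/(3128 + x) = (1080 + 49*(-17))/(3128 + 1315/3) = (1080 - 833)/(10699/3) = 247*(3/10699) = 57/823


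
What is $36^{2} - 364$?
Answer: $932$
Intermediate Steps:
$36^{2} - 364 = 1296 - 364 = 932$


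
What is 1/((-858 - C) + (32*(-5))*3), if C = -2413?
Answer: 1/1075 ≈ 0.00093023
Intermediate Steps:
1/((-858 - C) + (32*(-5))*3) = 1/((-858 - 1*(-2413)) + (32*(-5))*3) = 1/((-858 + 2413) - 160*3) = 1/(1555 - 480) = 1/1075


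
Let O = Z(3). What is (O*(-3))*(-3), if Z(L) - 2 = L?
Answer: 45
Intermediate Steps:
Z(L) = 2 + L
O = 5 (O = 2 + 3 = 5)
(O*(-3))*(-3) = (5*(-3))*(-3) = -15*(-3) = 45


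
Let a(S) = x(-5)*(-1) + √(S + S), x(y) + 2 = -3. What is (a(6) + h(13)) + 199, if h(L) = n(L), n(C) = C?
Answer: 217 + 2*√3 ≈ 220.46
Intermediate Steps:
h(L) = L
x(y) = -5 (x(y) = -2 - 3 = -5)
a(S) = 5 + √2*√S (a(S) = -5*(-1) + √(S + S) = 5 + √(2*S) = 5 + √2*√S)
(a(6) + h(13)) + 199 = ((5 + √2*√6) + 13) + 199 = ((5 + 2*√3) + 13) + 199 = (18 + 2*√3) + 199 = 217 + 2*√3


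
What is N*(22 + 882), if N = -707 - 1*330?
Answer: -937448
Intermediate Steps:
N = -1037 (N = -707 - 330 = -1037)
N*(22 + 882) = -1037*(22 + 882) = -1037*904 = -937448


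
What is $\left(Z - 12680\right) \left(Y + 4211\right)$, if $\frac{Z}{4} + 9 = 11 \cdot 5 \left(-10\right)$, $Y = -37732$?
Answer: $499999236$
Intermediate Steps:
$Z = -2236$ ($Z = -36 + 4 \cdot 11 \cdot 5 \left(-10\right) = -36 + 4 \cdot 55 \left(-10\right) = -36 + 4 \left(-550\right) = -36 - 2200 = -2236$)
$\left(Z - 12680\right) \left(Y + 4211\right) = \left(-2236 - 12680\right) \left(-37732 + 4211\right) = \left(-14916\right) \left(-33521\right) = 499999236$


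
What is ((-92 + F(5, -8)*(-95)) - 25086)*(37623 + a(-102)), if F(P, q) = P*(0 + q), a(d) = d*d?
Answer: -1026721206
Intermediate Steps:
a(d) = d²
F(P, q) = P*q
((-92 + F(5, -8)*(-95)) - 25086)*(37623 + a(-102)) = ((-92 + (5*(-8))*(-95)) - 25086)*(37623 + (-102)²) = ((-92 - 40*(-95)) - 25086)*(37623 + 10404) = ((-92 + 3800) - 25086)*48027 = (3708 - 25086)*48027 = -21378*48027 = -1026721206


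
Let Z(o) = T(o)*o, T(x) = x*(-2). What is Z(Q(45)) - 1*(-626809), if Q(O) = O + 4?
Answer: 622007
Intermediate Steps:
T(x) = -2*x
Q(O) = 4 + O
Z(o) = -2*o**2 (Z(o) = (-2*o)*o = -2*o**2)
Z(Q(45)) - 1*(-626809) = -2*(4 + 45)**2 - 1*(-626809) = -2*49**2 + 626809 = -2*2401 + 626809 = -4802 + 626809 = 622007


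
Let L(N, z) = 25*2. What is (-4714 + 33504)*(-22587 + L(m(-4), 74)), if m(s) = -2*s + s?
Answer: -648840230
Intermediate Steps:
m(s) = -s
L(N, z) = 50
(-4714 + 33504)*(-22587 + L(m(-4), 74)) = (-4714 + 33504)*(-22587 + 50) = 28790*(-22537) = -648840230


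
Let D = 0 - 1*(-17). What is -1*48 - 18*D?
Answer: -354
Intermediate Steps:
D = 17 (D = 0 + 17 = 17)
-1*48 - 18*D = -1*48 - 18*17 = -48 - 306 = -354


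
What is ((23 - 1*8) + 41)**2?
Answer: 3136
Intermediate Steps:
((23 - 1*8) + 41)**2 = ((23 - 8) + 41)**2 = (15 + 41)**2 = 56**2 = 3136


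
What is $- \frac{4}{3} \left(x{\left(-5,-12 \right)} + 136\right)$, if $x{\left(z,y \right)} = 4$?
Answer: $- \frac{560}{3} \approx -186.67$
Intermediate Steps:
$- \frac{4}{3} \left(x{\left(-5,-12 \right)} + 136\right) = - \frac{4}{3} \left(4 + 136\right) = \left(-4\right) \frac{1}{3} \cdot 140 = \left(- \frac{4}{3}\right) 140 = - \frac{560}{3}$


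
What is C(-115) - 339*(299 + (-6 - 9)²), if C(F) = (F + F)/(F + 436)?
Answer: -57021386/321 ≈ -1.7764e+5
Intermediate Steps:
C(F) = 2*F/(436 + F) (C(F) = (2*F)/(436 + F) = 2*F/(436 + F))
C(-115) - 339*(299 + (-6 - 9)²) = 2*(-115)/(436 - 115) - 339*(299 + (-6 - 9)²) = 2*(-115)/321 - 339*(299 + (-15)²) = 2*(-115)*(1/321) - 339*(299 + 225) = -230/321 - 339*524 = -230/321 - 177636 = -57021386/321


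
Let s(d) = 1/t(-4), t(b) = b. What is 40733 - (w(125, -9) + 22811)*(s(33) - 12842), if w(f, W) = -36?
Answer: 1170091907/4 ≈ 2.9252e+8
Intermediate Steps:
s(d) = -1/4 (s(d) = 1/(-4) = -1/4)
40733 - (w(125, -9) + 22811)*(s(33) - 12842) = 40733 - (-36 + 22811)*(-1/4 - 12842) = 40733 - 22775*(-51369)/4 = 40733 - 1*(-1169928975/4) = 40733 + 1169928975/4 = 1170091907/4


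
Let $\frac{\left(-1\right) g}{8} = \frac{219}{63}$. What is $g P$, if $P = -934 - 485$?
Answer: $\frac{276232}{7} \approx 39462.0$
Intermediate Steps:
$g = - \frac{584}{21}$ ($g = - 8 \cdot \frac{219}{63} = - 8 \cdot 219 \cdot \frac{1}{63} = \left(-8\right) \frac{73}{21} = - \frac{584}{21} \approx -27.81$)
$P = -1419$ ($P = -934 - 485 = -1419$)
$g P = \left(- \frac{584}{21}\right) \left(-1419\right) = \frac{276232}{7}$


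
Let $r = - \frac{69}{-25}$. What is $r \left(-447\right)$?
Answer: $- \frac{30843}{25} \approx -1233.7$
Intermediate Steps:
$r = \frac{69}{25}$ ($r = \left(-69\right) \left(- \frac{1}{25}\right) = \frac{69}{25} \approx 2.76$)
$r \left(-447\right) = \frac{69}{25} \left(-447\right) = - \frac{30843}{25}$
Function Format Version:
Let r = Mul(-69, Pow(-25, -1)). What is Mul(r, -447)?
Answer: Rational(-30843, 25) ≈ -1233.7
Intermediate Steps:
r = Rational(69, 25) (r = Mul(-69, Rational(-1, 25)) = Rational(69, 25) ≈ 2.7600)
Mul(r, -447) = Mul(Rational(69, 25), -447) = Rational(-30843, 25)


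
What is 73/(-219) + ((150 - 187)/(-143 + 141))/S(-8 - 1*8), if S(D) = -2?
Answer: -115/12 ≈ -9.5833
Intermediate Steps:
73/(-219) + ((150 - 187)/(-143 + 141))/S(-8 - 1*8) = 73/(-219) + ((150 - 187)/(-143 + 141))/(-2) = 73*(-1/219) - 37/(-2)*(-1/2) = -1/3 - 37*(-1/2)*(-1/2) = -1/3 + (37/2)*(-1/2) = -1/3 - 37/4 = -115/12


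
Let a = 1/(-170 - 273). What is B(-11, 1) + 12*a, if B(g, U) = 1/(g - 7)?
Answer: -659/7974 ≈ -0.082644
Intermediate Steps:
B(g, U) = 1/(-7 + g)
a = -1/443 (a = 1/(-443) = -1/443 ≈ -0.0022573)
B(-11, 1) + 12*a = 1/(-7 - 11) + 12*(-1/443) = 1/(-18) - 12/443 = -1/18 - 12/443 = -659/7974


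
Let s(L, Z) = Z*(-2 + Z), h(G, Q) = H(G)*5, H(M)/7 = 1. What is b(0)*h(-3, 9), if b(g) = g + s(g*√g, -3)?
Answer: 525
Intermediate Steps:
H(M) = 7 (H(M) = 7*1 = 7)
h(G, Q) = 35 (h(G, Q) = 7*5 = 35)
b(g) = 15 + g (b(g) = g - 3*(-2 - 3) = g - 3*(-5) = g + 15 = 15 + g)
b(0)*h(-3, 9) = (15 + 0)*35 = 15*35 = 525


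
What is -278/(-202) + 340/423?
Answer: 93137/42723 ≈ 2.1800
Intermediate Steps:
-278/(-202) + 340/423 = -278*(-1/202) + 340*(1/423) = 139/101 + 340/423 = 93137/42723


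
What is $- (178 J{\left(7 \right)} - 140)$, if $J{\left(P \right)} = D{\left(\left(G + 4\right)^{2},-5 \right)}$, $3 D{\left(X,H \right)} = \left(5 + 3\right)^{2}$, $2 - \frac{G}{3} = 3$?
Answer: $- \frac{10972}{3} \approx -3657.3$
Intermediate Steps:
$G = -3$ ($G = 6 - 9 = -3$)
$D{\left(X,H \right)} = \frac{64}{3}$ ($D{\left(X,H \right)} = \frac{\left(5 + 3\right)^{2}}{3} = \frac{8^{2}}{3} = \frac{1}{3} \cdot 64 = \frac{64}{3}$)
$J{\left(P \right)} = \frac{64}{3}$
$- (178 J{\left(7 \right)} - 140) = - (178 \cdot \frac{64}{3} - 140) = - (\frac{11392}{3} - 140) = \left(-1\right) \frac{10972}{3} = - \frac{10972}{3}$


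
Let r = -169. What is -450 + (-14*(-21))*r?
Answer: -50136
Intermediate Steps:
-450 + (-14*(-21))*r = -450 - 14*(-21)*(-169) = -450 + 294*(-169) = -450 - 49686 = -50136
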